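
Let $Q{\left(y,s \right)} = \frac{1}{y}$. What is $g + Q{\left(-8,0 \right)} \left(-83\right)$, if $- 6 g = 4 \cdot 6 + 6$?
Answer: $\frac{43}{8} \approx 5.375$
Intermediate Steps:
$g = -5$ ($g = - \frac{4 \cdot 6 + 6}{6} = - \frac{24 + 6}{6} = \left(- \frac{1}{6}\right) 30 = -5$)
$g + Q{\left(-8,0 \right)} \left(-83\right) = -5 + \frac{1}{-8} \left(-83\right) = -5 - - \frac{83}{8} = -5 + \frac{83}{8} = \frac{43}{8}$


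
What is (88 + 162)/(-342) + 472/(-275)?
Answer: -115087/47025 ≈ -2.4474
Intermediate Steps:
(88 + 162)/(-342) + 472/(-275) = 250*(-1/342) + 472*(-1/275) = -125/171 - 472/275 = -115087/47025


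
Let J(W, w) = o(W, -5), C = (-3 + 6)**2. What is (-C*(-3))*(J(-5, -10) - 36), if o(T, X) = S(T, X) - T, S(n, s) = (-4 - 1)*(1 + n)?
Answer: -297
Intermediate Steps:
C = 9 (C = 3**2 = 9)
S(n, s) = -5 - 5*n (S(n, s) = -5*(1 + n) = -5 - 5*n)
o(T, X) = -5 - 6*T (o(T, X) = (-5 - 5*T) - T = -5 - 6*T)
J(W, w) = -5 - 6*W
(-C*(-3))*(J(-5, -10) - 36) = (-1*9*(-3))*((-5 - 6*(-5)) - 36) = (-9*(-3))*((-5 + 30) - 36) = 27*(25 - 36) = 27*(-11) = -297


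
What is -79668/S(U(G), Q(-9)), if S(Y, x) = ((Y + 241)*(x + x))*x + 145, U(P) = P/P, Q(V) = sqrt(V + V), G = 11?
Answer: 79668/8567 ≈ 9.2994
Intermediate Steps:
Q(V) = sqrt(2)*sqrt(V) (Q(V) = sqrt(2*V) = sqrt(2)*sqrt(V))
U(P) = 1
S(Y, x) = 145 + 2*x**2*(241 + Y) (S(Y, x) = ((241 + Y)*(2*x))*x + 145 = (2*x*(241 + Y))*x + 145 = 2*x**2*(241 + Y) + 145 = 145 + 2*x**2*(241 + Y))
-79668/S(U(G), Q(-9)) = -79668/(145 + 482*(sqrt(2)*sqrt(-9))**2 + 2*1*(sqrt(2)*sqrt(-9))**2) = -79668/(145 + 482*(sqrt(2)*(3*I))**2 + 2*1*(sqrt(2)*(3*I))**2) = -79668/(145 + 482*(3*I*sqrt(2))**2 + 2*1*(3*I*sqrt(2))**2) = -79668/(145 + 482*(-18) + 2*1*(-18)) = -79668/(145 - 8676 - 36) = -79668/(-8567) = -79668*(-1/8567) = 79668/8567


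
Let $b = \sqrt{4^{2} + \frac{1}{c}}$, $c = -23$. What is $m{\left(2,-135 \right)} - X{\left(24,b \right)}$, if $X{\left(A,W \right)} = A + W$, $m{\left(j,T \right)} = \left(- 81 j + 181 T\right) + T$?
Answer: $-24756 - \frac{\sqrt{8441}}{23} \approx -24760.0$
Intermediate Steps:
$m{\left(j,T \right)} = - 81 j + 182 T$
$b = \frac{\sqrt{8441}}{23}$ ($b = \sqrt{4^{2} + \frac{1}{-23}} = \sqrt{16 - \frac{1}{23}} = \sqrt{\frac{367}{23}} = \frac{\sqrt{8441}}{23} \approx 3.9946$)
$m{\left(2,-135 \right)} - X{\left(24,b \right)} = \left(\left(-81\right) 2 + 182 \left(-135\right)\right) - \left(24 + \frac{\sqrt{8441}}{23}\right) = \left(-162 - 24570\right) - \left(24 + \frac{\sqrt{8441}}{23}\right) = -24732 - \left(24 + \frac{\sqrt{8441}}{23}\right) = -24756 - \frac{\sqrt{8441}}{23}$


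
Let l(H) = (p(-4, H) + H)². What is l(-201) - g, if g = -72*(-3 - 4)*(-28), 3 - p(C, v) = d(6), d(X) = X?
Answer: 55728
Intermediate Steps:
p(C, v) = -3 (p(C, v) = 3 - 1*6 = 3 - 6 = -3)
g = -14112 (g = -72*(-7)*(-28) = -36*(-14)*(-28) = 504*(-28) = -14112)
l(H) = (-3 + H)²
l(-201) - g = (-3 - 201)² - 1*(-14112) = (-204)² + 14112 = 41616 + 14112 = 55728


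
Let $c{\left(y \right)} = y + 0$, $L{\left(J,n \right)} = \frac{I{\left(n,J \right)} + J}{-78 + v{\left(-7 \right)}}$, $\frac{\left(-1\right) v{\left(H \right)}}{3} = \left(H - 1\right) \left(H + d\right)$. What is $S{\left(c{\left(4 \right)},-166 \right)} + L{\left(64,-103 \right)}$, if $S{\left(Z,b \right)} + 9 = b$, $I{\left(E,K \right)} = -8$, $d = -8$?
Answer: $- \frac{38353}{219} \approx -175.13$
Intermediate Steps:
$v{\left(H \right)} = - 3 \left(-1 + H\right) \left(-8 + H\right)$ ($v{\left(H \right)} = - 3 \left(H - 1\right) \left(H - 8\right) = - 3 \left(-1 + H\right) \left(-8 + H\right)$)
$L{\left(J,n \right)} = \frac{4}{219} - \frac{J}{438}$ ($L{\left(J,n \right)} = \frac{-8 + J}{-78 - \left(213 + 147\right)} = \frac{-8 + J}{-78 - 360} = \frac{-8 + J}{-438} = \left(-8 + J\right) \left(- \frac{1}{438}\right) = \frac{4}{219} - \frac{J}{438}$)
$c{\left(y \right)} = y$
$S{\left(Z,b \right)} = -9 + b$
$S{\left(c{\left(4 \right)},-166 \right)} + L{\left(64,-103 \right)} = \left(-9 - 166\right) + \left(\frac{4}{219} - \frac{32}{219}\right) = -175 + \left(\frac{4}{219} - \frac{32}{219}\right) = -175 - \frac{28}{219} = - \frac{38353}{219}$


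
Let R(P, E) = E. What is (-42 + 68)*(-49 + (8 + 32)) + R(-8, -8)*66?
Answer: -762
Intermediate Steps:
(-42 + 68)*(-49 + (8 + 32)) + R(-8, -8)*66 = (-42 + 68)*(-49 + (8 + 32)) - 8*66 = 26*(-49 + 40) - 528 = 26*(-9) - 528 = -234 - 528 = -762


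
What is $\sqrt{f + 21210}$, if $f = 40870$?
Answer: $8 \sqrt{970} \approx 249.16$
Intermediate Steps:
$\sqrt{f + 21210} = \sqrt{40870 + 21210} = \sqrt{62080} = 8 \sqrt{970}$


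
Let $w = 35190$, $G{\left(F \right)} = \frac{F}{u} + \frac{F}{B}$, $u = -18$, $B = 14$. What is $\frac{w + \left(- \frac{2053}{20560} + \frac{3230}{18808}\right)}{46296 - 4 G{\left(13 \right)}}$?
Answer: $\frac{107160922316511}{140978217549760} \approx 0.76012$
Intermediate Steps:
$G{\left(F \right)} = \frac{F}{63}$ ($G{\left(F \right)} = \frac{F}{-18} + \frac{F}{14} = F \left(- \frac{1}{18}\right) + F \frac{1}{14} = - \frac{F}{18} + \frac{F}{14} = \frac{F}{63}$)
$\frac{w + \left(- \frac{2053}{20560} + \frac{3230}{18808}\right)}{46296 - 4 G{\left(13 \right)}} = \frac{35190 + \left(- \frac{2053}{20560} + \frac{3230}{18808}\right)}{46296 - 4 \cdot \frac{1}{63} \cdot 13} = \frac{35190 + \left(\left(-2053\right) \frac{1}{20560} + 3230 \cdot \frac{1}{18808}\right)}{46296 - \frac{52}{63}} = \frac{35190 + \left(- \frac{2053}{20560} + \frac{1615}{9404}\right)}{46296 - \frac{52}{63}} = \frac{35190 + \frac{3474497}{48336560}}{\frac{2916596}{63}} = \frac{1700967020897}{48336560} \cdot \frac{63}{2916596} = \frac{107160922316511}{140978217549760}$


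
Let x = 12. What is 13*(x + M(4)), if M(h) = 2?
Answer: 182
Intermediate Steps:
13*(x + M(4)) = 13*(12 + 2) = 13*14 = 182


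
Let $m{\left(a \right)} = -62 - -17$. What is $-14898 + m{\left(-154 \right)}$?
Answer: $-14943$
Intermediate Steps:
$m{\left(a \right)} = -45$ ($m{\left(a \right)} = -62 + 17 = -45$)
$-14898 + m{\left(-154 \right)} = -14898 - 45 = -14943$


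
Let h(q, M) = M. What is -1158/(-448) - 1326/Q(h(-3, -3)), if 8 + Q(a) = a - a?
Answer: 37707/224 ≈ 168.33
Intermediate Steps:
Q(a) = -8 (Q(a) = -8 + (a - a) = -8 + 0 = -8)
-1158/(-448) - 1326/Q(h(-3, -3)) = -1158/(-448) - 1326/(-8) = -1158*(-1/448) - 1326*(-1/8) = 579/224 + 663/4 = 37707/224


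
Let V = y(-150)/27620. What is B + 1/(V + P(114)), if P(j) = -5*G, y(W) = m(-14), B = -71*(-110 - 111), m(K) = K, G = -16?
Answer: 17335320773/1104793 ≈ 15691.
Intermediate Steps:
B = 15691 (B = -71*(-221) = 15691)
y(W) = -14
P(j) = 80 (P(j) = -5*(-16) = 80)
V = -7/13810 (V = -14/27620 = -14*1/27620 = -7/13810 ≈ -0.00050688)
B + 1/(V + P(114)) = 15691 + 1/(-7/13810 + 80) = 15691 + 1/(1104793/13810) = 15691 + 13810/1104793 = 17335320773/1104793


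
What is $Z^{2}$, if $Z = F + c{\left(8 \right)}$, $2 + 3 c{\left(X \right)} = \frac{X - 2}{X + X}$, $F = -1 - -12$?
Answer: $\frac{63001}{576} \approx 109.38$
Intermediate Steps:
$F = 11$ ($F = -1 + 12 = 11$)
$c{\left(X \right)} = - \frac{2}{3} + \frac{-2 + X}{6 X}$ ($c{\left(X \right)} = - \frac{2}{3} + \frac{\left(X - 2\right) \frac{1}{X + X}}{3} = - \frac{2}{3} + \frac{\left(-2 + X\right) \frac{1}{2 X}}{3} = - \frac{2}{3} + \frac{\frac{1}{2} \frac{1}{X} \left(-2 + X\right)}{3} = - \frac{2}{3} + \frac{-2 + X}{6 X}$)
$Z = \frac{251}{24}$ ($Z = 11 + \frac{-2 - 24}{6 \cdot 8} = 11 + \frac{1}{6} \cdot \frac{1}{8} \left(-2 - 24\right) = 11 + \frac{1}{6} \cdot \frac{1}{8} \left(-26\right) = 11 - \frac{13}{24} = \frac{251}{24} \approx 10.458$)
$Z^{2} = \left(\frac{251}{24}\right)^{2} = \frac{63001}{576}$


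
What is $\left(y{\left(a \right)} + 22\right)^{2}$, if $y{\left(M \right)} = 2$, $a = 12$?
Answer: $576$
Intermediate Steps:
$\left(y{\left(a \right)} + 22\right)^{2} = \left(2 + 22\right)^{2} = 24^{2} = 576$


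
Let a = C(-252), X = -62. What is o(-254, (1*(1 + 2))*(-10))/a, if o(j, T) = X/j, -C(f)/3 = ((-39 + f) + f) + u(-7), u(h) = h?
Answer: 31/209550 ≈ 0.00014794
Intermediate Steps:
C(f) = 138 - 6*f (C(f) = -3*(((-39 + f) + f) - 7) = -3*((-39 + 2*f) - 7) = -3*(-46 + 2*f) = 138 - 6*f)
o(j, T) = -62/j
a = 1650 (a = 138 - 6*(-252) = 138 + 1512 = 1650)
o(-254, (1*(1 + 2))*(-10))/a = -62/(-254)/1650 = -62*(-1/254)*(1/1650) = (31/127)*(1/1650) = 31/209550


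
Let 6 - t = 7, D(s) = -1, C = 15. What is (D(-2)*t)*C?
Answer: 15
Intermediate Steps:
t = -1 (t = 6 - 1*7 = 6 - 7 = -1)
(D(-2)*t)*C = -1*(-1)*15 = 1*15 = 15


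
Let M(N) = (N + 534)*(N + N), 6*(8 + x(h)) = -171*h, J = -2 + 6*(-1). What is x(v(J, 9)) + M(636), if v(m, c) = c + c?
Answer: 1487719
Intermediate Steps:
J = -8 (J = -2 - 6 = -8)
v(m, c) = 2*c
x(h) = -8 - 57*h/2 (x(h) = -8 + (-171*h)/6 = -8 - 57*h/2)
M(N) = 2*N*(534 + N) (M(N) = (534 + N)*(2*N) = 2*N*(534 + N))
x(v(J, 9)) + M(636) = (-8 - 57*9) + 2*636*(534 + 636) = (-8 - 57/2*18) + 2*636*1170 = (-8 - 513) + 1488240 = -521 + 1488240 = 1487719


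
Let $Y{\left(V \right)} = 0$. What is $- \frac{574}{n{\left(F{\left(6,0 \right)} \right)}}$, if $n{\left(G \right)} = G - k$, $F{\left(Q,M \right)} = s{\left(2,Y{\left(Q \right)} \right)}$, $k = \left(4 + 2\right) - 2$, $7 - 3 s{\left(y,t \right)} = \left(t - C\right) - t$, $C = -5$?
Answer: $\frac{861}{5} \approx 172.2$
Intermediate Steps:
$s{\left(y,t \right)} = \frac{2}{3}$ ($s{\left(y,t \right)} = \frac{7}{3} - \frac{\left(t - -5\right) - t}{3} = \frac{7}{3} - \frac{\left(t + 5\right) - t}{3} = \frac{7}{3} - \frac{\left(5 + t\right) - t}{3} = \frac{7}{3} - \frac{5}{3} = \frac{2}{3}$)
$k = 4$ ($k = 6 - 2 = 4$)
$F{\left(Q,M \right)} = \frac{2}{3}$
$n{\left(G \right)} = -4 + G$ ($n{\left(G \right)} = G - 4 = -4 + G$)
$- \frac{574}{n{\left(F{\left(6,0 \right)} \right)}} = - \frac{574}{-4 + \frac{2}{3}} = - \frac{574}{- \frac{10}{3}} = \left(-574\right) \left(- \frac{3}{10}\right) = \frac{861}{5}$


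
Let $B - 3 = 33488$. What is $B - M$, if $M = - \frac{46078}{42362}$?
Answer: $\frac{709395910}{21181} \approx 33492.0$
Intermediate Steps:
$B = 33491$ ($B = 3 + 33488 = 33491$)
$M = - \frac{23039}{21181}$ ($M = \left(-46078\right) \frac{1}{42362} = - \frac{23039}{21181} \approx -1.0877$)
$B - M = 33491 - - \frac{23039}{21181} = 33491 + \frac{23039}{21181} = \frac{709395910}{21181}$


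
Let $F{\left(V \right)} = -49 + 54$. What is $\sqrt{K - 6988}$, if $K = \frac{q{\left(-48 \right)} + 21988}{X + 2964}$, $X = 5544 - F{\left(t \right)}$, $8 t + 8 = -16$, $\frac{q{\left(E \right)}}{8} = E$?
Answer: $\frac{4 i \sqrt{260875905}}{773} \approx 83.579 i$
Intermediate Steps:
$q{\left(E \right)} = 8 E$
$t = -3$ ($t = -1 + \frac{1}{8} \left(-16\right) = -1 - 2 = -3$)
$F{\left(V \right)} = 5$
$X = 5539$ ($X = 5544 - 5 = 5539$)
$K = \frac{1964}{773}$ ($K = \frac{8 \left(-48\right) + 21988}{5539 + 2964} = \frac{-384 + 21988}{8503} = 21604 \cdot \frac{1}{8503} = \frac{1964}{773} \approx 2.5407$)
$\sqrt{K - 6988} = \sqrt{\frac{1964}{773} - 6988} = \sqrt{- \frac{5399760}{773}} = \frac{4 i \sqrt{260875905}}{773}$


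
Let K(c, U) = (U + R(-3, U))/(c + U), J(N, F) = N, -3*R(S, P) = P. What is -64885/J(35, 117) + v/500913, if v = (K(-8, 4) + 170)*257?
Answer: -397961839/214677 ≈ -1853.8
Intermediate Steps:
R(S, P) = -P/3
K(c, U) = 2*U/(3*(U + c)) (K(c, U) = (U - U/3)/(c + U) = (2*U/3)/(U + c) = 2*U/(3*(U + c)))
v = 130556/3 (v = ((⅔)*4/(4 - 8) + 170)*257 = ((⅔)*4/(-4) + 170)*257 = ((⅔)*4*(-¼) + 170)*257 = (-⅔ + 170)*257 = (508/3)*257 = 130556/3 ≈ 43519.)
-64885/J(35, 117) + v/500913 = -64885/35 + (130556/3)/500913 = -64885*1/35 + (130556/3)*(1/500913) = -12977/7 + 130556/1502739 = -397961839/214677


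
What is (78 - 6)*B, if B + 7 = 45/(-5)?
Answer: -1152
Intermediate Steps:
B = -16 (B = -7 + 45/(-5) = -7 + 45*(-⅕) = -7 - 9 = -16)
(78 - 6)*B = (78 - 6)*(-16) = 72*(-16) = -1152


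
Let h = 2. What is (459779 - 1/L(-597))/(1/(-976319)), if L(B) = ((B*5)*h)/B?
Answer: -4488908758691/10 ≈ -4.4889e+11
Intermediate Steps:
L(B) = 10 (L(B) = ((B*5)*2)/B = ((5*B)*2)/B = (10*B)/B = 10)
(459779 - 1/L(-597))/(1/(-976319)) = (459779 - 1/10)/(1/(-976319)) = (459779 - 1*⅒)/(-1/976319) = (459779 - ⅒)*(-976319) = (4597789/10)*(-976319) = -4488908758691/10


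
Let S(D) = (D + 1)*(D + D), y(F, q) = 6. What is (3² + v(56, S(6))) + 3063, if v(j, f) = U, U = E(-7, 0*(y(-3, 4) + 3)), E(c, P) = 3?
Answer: 3075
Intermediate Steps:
U = 3
S(D) = 2*D*(1 + D) (S(D) = (1 + D)*(2*D) = 2*D*(1 + D))
v(j, f) = 3
(3² + v(56, S(6))) + 3063 = (3² + 3) + 3063 = (9 + 3) + 3063 = 12 + 3063 = 3075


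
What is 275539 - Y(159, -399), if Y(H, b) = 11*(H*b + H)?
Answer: 971641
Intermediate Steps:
Y(H, b) = 11*H + 11*H*b (Y(H, b) = 11*(H + H*b) = 11*H + 11*H*b)
275539 - Y(159, -399) = 275539 - 11*159*(1 - 399) = 275539 - 11*159*(-398) = 275539 - 1*(-696102) = 275539 + 696102 = 971641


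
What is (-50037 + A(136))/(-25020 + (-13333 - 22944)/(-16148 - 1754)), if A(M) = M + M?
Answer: 890893030/447871763 ≈ 1.9892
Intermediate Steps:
A(M) = 2*M
(-50037 + A(136))/(-25020 + (-13333 - 22944)/(-16148 - 1754)) = (-50037 + 2*136)/(-25020 + (-13333 - 22944)/(-16148 - 1754)) = (-50037 + 272)/(-25020 - 36277/(-17902)) = -49765/(-25020 - 36277*(-1/17902)) = -49765/(-25020 + 36277/17902) = -49765/(-447871763/17902) = -49765*(-17902/447871763) = 890893030/447871763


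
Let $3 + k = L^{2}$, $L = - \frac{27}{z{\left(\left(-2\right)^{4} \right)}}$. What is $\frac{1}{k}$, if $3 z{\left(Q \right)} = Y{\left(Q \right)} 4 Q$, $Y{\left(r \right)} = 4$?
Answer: $- \frac{65536}{190047} \approx -0.34484$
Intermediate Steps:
$z{\left(Q \right)} = \frac{16 Q}{3}$ ($z{\left(Q \right)} = \frac{4 \cdot 4 Q}{3} = \frac{16 Q}{3}$)
$L = - \frac{81}{256}$ ($L = - \frac{27}{\frac{16}{3} \left(-2\right)^{4}} = - \frac{27}{\frac{16}{3} \cdot 16} = - \frac{27}{\frac{256}{3}} = \left(-27\right) \frac{3}{256} = - \frac{81}{256} \approx -0.31641$)
$k = - \frac{190047}{65536}$ ($k = -3 + \left(- \frac{81}{256}\right)^{2} = -3 + \frac{6561}{65536} = - \frac{190047}{65536} \approx -2.8999$)
$\frac{1}{k} = \frac{1}{- \frac{190047}{65536}} = - \frac{65536}{190047}$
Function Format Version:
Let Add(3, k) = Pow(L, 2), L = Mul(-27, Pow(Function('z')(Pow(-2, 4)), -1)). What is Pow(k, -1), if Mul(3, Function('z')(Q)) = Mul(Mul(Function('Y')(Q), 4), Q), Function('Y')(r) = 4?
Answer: Rational(-65536, 190047) ≈ -0.34484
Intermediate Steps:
Function('z')(Q) = Mul(Rational(16, 3), Q) (Function('z')(Q) = Mul(Rational(1, 3), Mul(Mul(4, 4), Q)) = Mul(Rational(1, 3), Mul(16, Q)) = Mul(Rational(16, 3), Q))
L = Rational(-81, 256) (L = Mul(-27, Pow(Mul(Rational(16, 3), Pow(-2, 4)), -1)) = Mul(-27, Pow(Mul(Rational(16, 3), 16), -1)) = Mul(-27, Pow(Rational(256, 3), -1)) = Mul(-27, Rational(3, 256)) = Rational(-81, 256) ≈ -0.31641)
k = Rational(-190047, 65536) (k = Add(-3, Pow(Rational(-81, 256), 2)) = Add(-3, Rational(6561, 65536)) = Rational(-190047, 65536) ≈ -2.8999)
Pow(k, -1) = Pow(Rational(-190047, 65536), -1) = Rational(-65536, 190047)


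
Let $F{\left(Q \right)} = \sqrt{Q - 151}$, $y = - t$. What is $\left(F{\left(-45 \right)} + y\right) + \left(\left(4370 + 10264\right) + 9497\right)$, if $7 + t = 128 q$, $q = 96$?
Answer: $11850 + 14 i \approx 11850.0 + 14.0 i$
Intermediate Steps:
$t = 12281$ ($t = -7 + 128 \cdot 96 = -7 + 12288 = 12281$)
$y = -12281$ ($y = \left(-1\right) 12281 = -12281$)
$F{\left(Q \right)} = \sqrt{-151 + Q}$
$\left(F{\left(-45 \right)} + y\right) + \left(\left(4370 + 10264\right) + 9497\right) = \left(\sqrt{-151 - 45} - 12281\right) + \left(\left(4370 + 10264\right) + 9497\right) = \left(\sqrt{-196} - 12281\right) + \left(14634 + 9497\right) = \left(14 i - 12281\right) + 24131 = \left(-12281 + 14 i\right) + 24131 = 11850 + 14 i$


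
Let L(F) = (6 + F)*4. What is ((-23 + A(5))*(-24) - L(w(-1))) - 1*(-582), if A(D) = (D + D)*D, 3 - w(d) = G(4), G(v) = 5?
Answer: -82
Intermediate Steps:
w(d) = -2 (w(d) = 3 - 1*5 = 3 - 5 = -2)
A(D) = 2*D² (A(D) = (2*D)*D = 2*D²)
L(F) = 24 + 4*F
((-23 + A(5))*(-24) - L(w(-1))) - 1*(-582) = ((-23 + 2*5²)*(-24) - (24 + 4*(-2))) - 1*(-582) = ((-23 + 2*25)*(-24) - (24 - 8)) + 582 = ((-23 + 50)*(-24) - 1*16) + 582 = (27*(-24) - 16) + 582 = (-648 - 16) + 582 = -664 + 582 = -82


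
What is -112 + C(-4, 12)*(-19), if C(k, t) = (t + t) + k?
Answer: -492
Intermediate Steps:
C(k, t) = k + 2*t (C(k, t) = 2*t + k = k + 2*t)
-112 + C(-4, 12)*(-19) = -112 + (-4 + 2*12)*(-19) = -112 + (-4 + 24)*(-19) = -112 + 20*(-19) = -112 - 380 = -492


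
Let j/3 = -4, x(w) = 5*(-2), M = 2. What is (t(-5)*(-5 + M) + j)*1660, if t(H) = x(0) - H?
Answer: 4980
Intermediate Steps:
x(w) = -10
t(H) = -10 - H
j = -12 (j = 3*(-4) = -12)
(t(-5)*(-5 + M) + j)*1660 = ((-10 - 1*(-5))*(-5 + 2) - 12)*1660 = ((-10 + 5)*(-3) - 12)*1660 = (-5*(-3) - 12)*1660 = (15 - 12)*1660 = 3*1660 = 4980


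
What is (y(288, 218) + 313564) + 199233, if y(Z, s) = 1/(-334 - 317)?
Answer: 333830846/651 ≈ 5.1280e+5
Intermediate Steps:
y(Z, s) = -1/651 (y(Z, s) = 1/(-651) = -1/651)
(y(288, 218) + 313564) + 199233 = (-1/651 + 313564) + 199233 = 204130163/651 + 199233 = 333830846/651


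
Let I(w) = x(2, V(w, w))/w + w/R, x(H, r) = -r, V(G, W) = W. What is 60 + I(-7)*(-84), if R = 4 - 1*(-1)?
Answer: 1308/5 ≈ 261.60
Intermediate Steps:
R = 5 (R = 4 + 1 = 5)
I(w) = -1 + w/5 (I(w) = (-w)/w + w/5 = -1 + w*(⅕) = -1 + w/5)
60 + I(-7)*(-84) = 60 + (-1 + (⅕)*(-7))*(-84) = 60 + (-1 - 7/5)*(-84) = 60 - 12/5*(-84) = 60 + 1008/5 = 1308/5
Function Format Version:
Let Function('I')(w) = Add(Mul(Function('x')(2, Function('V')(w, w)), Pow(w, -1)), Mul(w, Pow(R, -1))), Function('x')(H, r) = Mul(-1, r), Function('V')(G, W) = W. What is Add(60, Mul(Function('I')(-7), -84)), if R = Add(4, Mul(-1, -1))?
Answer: Rational(1308, 5) ≈ 261.60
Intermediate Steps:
R = 5 (R = Add(4, 1) = 5)
Function('I')(w) = Add(-1, Mul(Rational(1, 5), w)) (Function('I')(w) = Add(Mul(Mul(-1, w), Pow(w, -1)), Mul(w, Pow(5, -1))) = Add(-1, Mul(w, Rational(1, 5))) = Add(-1, Mul(Rational(1, 5), w)))
Add(60, Mul(Function('I')(-7), -84)) = Add(60, Mul(Add(-1, Mul(Rational(1, 5), -7)), -84)) = Add(60, Mul(Add(-1, Rational(-7, 5)), -84)) = Add(60, Mul(Rational(-12, 5), -84)) = Add(60, Rational(1008, 5)) = Rational(1308, 5)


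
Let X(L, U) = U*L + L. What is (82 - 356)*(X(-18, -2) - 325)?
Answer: 84118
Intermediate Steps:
X(L, U) = L + L*U (X(L, U) = L*U + L = L + L*U)
(82 - 356)*(X(-18, -2) - 325) = (82 - 356)*(-18*(1 - 2) - 325) = -274*(-18*(-1) - 325) = -274*(18 - 325) = -274*(-307) = 84118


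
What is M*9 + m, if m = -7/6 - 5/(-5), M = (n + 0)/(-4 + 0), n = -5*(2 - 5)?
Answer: -407/12 ≈ -33.917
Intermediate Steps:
n = 15 (n = -5*(-3) = 15)
M = -15/4 (M = (15 + 0)/(-4 + 0) = 15/(-4) = 15*(-¼) = -15/4 ≈ -3.7500)
m = -⅙ (m = -7*⅙ - 5*(-⅕) = -7/6 + 1 = -⅙ ≈ -0.16667)
M*9 + m = -15/4*9 - ⅙ = -135/4 - ⅙ = -407/12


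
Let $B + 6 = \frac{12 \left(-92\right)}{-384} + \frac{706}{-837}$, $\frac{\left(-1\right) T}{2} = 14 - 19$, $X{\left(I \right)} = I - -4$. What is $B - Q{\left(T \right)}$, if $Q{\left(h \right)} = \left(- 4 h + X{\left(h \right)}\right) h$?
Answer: $\frac{1714387}{6696} \approx 256.03$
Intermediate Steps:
$X{\left(I \right)} = 4 + I$ ($X{\left(I \right)} = I + 4 = 4 + I$)
$T = 10$ ($T = - 2 \left(14 - 19\right) = \left(-2\right) \left(-5\right) = 10$)
$Q{\left(h \right)} = h \left(4 - 3 h\right)$ ($Q{\left(h \right)} = \left(- 4 h + \left(4 + h\right)\right) h = \left(4 - 3 h\right) h = h \left(4 - 3 h\right)$)
$B = - \frac{26573}{6696}$ ($B = -6 + \left(\frac{12 \left(-92\right)}{-384} + \frac{706}{-837}\right) = -6 + \left(\left(-1104\right) \left(- \frac{1}{384}\right) + 706 \left(- \frac{1}{837}\right)\right) = -6 + \left(\frac{23}{8} - \frac{706}{837}\right) = -6 + \frac{13603}{6696} = - \frac{26573}{6696} \approx -3.9685$)
$B - Q{\left(T \right)} = - \frac{26573}{6696} - 10 \left(4 - 30\right) = - \frac{26573}{6696} - 10 \left(-26\right) = - \frac{26573}{6696} - -260 = - \frac{26573}{6696} + 260 = \frac{1714387}{6696}$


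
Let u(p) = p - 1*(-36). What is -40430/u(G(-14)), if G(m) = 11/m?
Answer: -566020/493 ≈ -1148.1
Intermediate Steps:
u(p) = 36 + p (u(p) = p + 36 = 36 + p)
-40430/u(G(-14)) = -40430/(36 + 11/(-14)) = -40430/(36 + 11*(-1/14)) = -40430/(36 - 11/14) = -40430/493/14 = -40430*14/493 = -566020/493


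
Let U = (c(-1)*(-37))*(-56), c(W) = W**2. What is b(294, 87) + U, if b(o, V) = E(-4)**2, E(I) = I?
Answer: 2088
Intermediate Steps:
b(o, V) = 16 (b(o, V) = (-4)**2 = 16)
U = 2072 (U = ((-1)**2*(-37))*(-56) = (1*(-37))*(-56) = -37*(-56) = 2072)
b(294, 87) + U = 16 + 2072 = 2088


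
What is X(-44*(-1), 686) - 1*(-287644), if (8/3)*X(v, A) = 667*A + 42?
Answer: 918491/2 ≈ 4.5925e+5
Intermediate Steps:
X(v, A) = 63/4 + 2001*A/8 (X(v, A) = 3*(667*A + 42)/8 = 3*(42 + 667*A)/8 = 63/4 + 2001*A/8)
X(-44*(-1), 686) - 1*(-287644) = (63/4 + (2001/8)*686) - 1*(-287644) = (63/4 + 686343/4) + 287644 = 343203/2 + 287644 = 918491/2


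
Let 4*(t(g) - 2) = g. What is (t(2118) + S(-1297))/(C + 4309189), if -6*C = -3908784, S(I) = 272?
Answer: 1607/9921306 ≈ 0.00016197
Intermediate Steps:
C = 651464 (C = -⅙*(-3908784) = 651464)
t(g) = 2 + g/4
(t(2118) + S(-1297))/(C + 4309189) = ((2 + (¼)*2118) + 272)/(651464 + 4309189) = ((2 + 1059/2) + 272)/4960653 = (1063/2 + 272)*(1/4960653) = (1607/2)*(1/4960653) = 1607/9921306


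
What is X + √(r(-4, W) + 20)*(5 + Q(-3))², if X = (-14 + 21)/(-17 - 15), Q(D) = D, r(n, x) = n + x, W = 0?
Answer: 505/32 ≈ 15.781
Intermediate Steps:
X = -7/32 (X = 7/(-32) = 7*(-1/32) = -7/32 ≈ -0.21875)
X + √(r(-4, W) + 20)*(5 + Q(-3))² = -7/32 + √((-4 + 0) + 20)*(5 - 3)² = -7/32 + √(-4 + 20)*2² = -7/32 + √16*4 = -7/32 + 4*4 = -7/32 + 16 = 505/32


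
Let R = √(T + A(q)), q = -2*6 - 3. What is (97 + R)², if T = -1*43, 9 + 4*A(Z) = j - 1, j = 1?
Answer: (194 + I*√181)²/4 ≈ 9363.8 + 1305.0*I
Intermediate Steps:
q = -15 (q = -12 - 3 = -15)
A(Z) = -9/4 (A(Z) = -9/4 + (1 - 1)/4 = -9/4 + (¼)*0 = -9/4 + 0 = -9/4)
T = -43
R = I*√181/2 (R = √(-43 - 9/4) = √(-181/4) = I*√181/2 ≈ 6.7268*I)
(97 + R)² = (97 + I*√181/2)²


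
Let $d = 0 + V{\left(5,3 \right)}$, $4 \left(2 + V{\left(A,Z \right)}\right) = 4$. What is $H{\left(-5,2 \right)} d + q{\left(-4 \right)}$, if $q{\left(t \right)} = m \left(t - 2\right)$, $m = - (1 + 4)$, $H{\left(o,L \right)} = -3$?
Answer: $33$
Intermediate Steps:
$V{\left(A,Z \right)} = -1$ ($V{\left(A,Z \right)} = -2 + \frac{1}{4} \cdot 4 = -2 + 1 = -1$)
$m = -5$ ($m = \left(-1\right) 5 = -5$)
$q{\left(t \right)} = 10 - 5 t$ ($q{\left(t \right)} = - 5 \left(t - 2\right) = - 5 \left(-2 + t\right) = 10 - 5 t$)
$d = -1$ ($d = 0 - 1 = -1$)
$H{\left(-5,2 \right)} d + q{\left(-4 \right)} = \left(-3\right) \left(-1\right) + \left(10 - -20\right) = 3 + \left(10 + 20\right) = 3 + 30 = 33$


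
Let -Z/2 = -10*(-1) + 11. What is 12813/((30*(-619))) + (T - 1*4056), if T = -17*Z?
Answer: -20691251/6190 ≈ -3342.7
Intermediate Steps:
Z = -42 (Z = -2*(-10*(-1) + 11) = -2*(10 + 11) = -2*21 = -42)
T = 714 (T = -17*(-42) = 714)
12813/((30*(-619))) + (T - 1*4056) = 12813/((30*(-619))) + (714 - 1*4056) = 12813/(-18570) + (714 - 4056) = 12813*(-1/18570) - 3342 = -4271/6190 - 3342 = -20691251/6190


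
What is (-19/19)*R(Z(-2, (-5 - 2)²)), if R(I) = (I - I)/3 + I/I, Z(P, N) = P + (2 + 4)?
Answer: -1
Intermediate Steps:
Z(P, N) = 6 + P (Z(P, N) = P + 6 = 6 + P)
R(I) = 1 (R(I) = 0*(⅓) + 1 = 0 + 1 = 1)
(-19/19)*R(Z(-2, (-5 - 2)²)) = -19/19*1 = -19*1/19*1 = -1*1 = -1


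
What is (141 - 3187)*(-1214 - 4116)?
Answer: 16235180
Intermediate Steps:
(141 - 3187)*(-1214 - 4116) = -3046*(-5330) = 16235180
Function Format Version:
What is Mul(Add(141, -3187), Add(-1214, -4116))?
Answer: 16235180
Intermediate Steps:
Mul(Add(141, -3187), Add(-1214, -4116)) = Mul(-3046, -5330) = 16235180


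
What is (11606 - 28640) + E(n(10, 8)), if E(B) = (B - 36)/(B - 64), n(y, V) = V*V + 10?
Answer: -85151/5 ≈ -17030.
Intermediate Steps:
n(y, V) = 10 + V² (n(y, V) = V² + 10 = 10 + V²)
E(B) = (-36 + B)/(-64 + B)
(11606 - 28640) + E(n(10, 8)) = (11606 - 28640) + (-36 + (10 + 8²))/(-64 + (10 + 8²)) = -17034 + (-36 + (10 + 64))/(-64 + (10 + 64)) = -17034 + (-36 + 74)/(-64 + 74) = -17034 + 38/10 = -17034 + (⅒)*38 = -17034 + 19/5 = -85151/5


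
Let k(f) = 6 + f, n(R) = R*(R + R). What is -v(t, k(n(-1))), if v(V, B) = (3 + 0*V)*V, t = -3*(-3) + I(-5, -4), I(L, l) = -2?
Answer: -21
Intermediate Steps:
n(R) = 2*R**2 (n(R) = R*(2*R) = 2*R**2)
t = 7 (t = -3*(-3) - 2 = 9 - 2 = 7)
v(V, B) = 3*V (v(V, B) = (3 + 0)*V = 3*V)
-v(t, k(n(-1))) = -3*7 = -1*21 = -21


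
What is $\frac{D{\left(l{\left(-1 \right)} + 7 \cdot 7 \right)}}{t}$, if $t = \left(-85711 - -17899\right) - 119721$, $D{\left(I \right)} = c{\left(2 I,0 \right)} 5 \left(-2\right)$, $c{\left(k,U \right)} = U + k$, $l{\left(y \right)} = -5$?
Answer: $\frac{880}{187533} \approx 0.0046925$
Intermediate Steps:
$D{\left(I \right)} = - 20 I$ ($D{\left(I \right)} = \left(0 + 2 I\right) 5 \left(-2\right) = 2 I 5 \left(-2\right) = 10 I \left(-2\right) = - 20 I$)
$t = -187533$ ($t = \left(-85711 + 17899\right) - 119721 = -67812 - 119721 = -187533$)
$\frac{D{\left(l{\left(-1 \right)} + 7 \cdot 7 \right)}}{t} = \frac{\left(-20\right) \left(-5 + 7 \cdot 7\right)}{-187533} = - 20 \left(-5 + 49\right) \left(- \frac{1}{187533}\right) = \left(-20\right) 44 \left(- \frac{1}{187533}\right) = \left(-880\right) \left(- \frac{1}{187533}\right) = \frac{880}{187533}$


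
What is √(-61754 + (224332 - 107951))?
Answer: √54627 ≈ 233.72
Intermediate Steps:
√(-61754 + (224332 - 107951)) = √(-61754 + 116381) = √54627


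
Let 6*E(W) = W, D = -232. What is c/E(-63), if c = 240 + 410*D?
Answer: 189760/21 ≈ 9036.2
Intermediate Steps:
E(W) = W/6
c = -94880 (c = 240 + 410*(-232) = 240 - 95120 = -94880)
c/E(-63) = -94880/((⅙)*(-63)) = -94880/(-21/2) = -94880*(-2/21) = 189760/21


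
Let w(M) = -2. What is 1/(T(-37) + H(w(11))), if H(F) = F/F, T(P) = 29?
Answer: 1/30 ≈ 0.033333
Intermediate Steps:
H(F) = 1
1/(T(-37) + H(w(11))) = 1/(29 + 1) = 1/30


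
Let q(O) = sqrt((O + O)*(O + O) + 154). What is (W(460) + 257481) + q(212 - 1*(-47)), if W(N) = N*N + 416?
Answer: 469497 + sqrt(268478) ≈ 4.7002e+5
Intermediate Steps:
W(N) = 416 + N**2 (W(N) = N**2 + 416 = 416 + N**2)
q(O) = sqrt(154 + 4*O**2) (q(O) = sqrt((2*O)*(2*O) + 154) = sqrt(4*O**2 + 154) = sqrt(154 + 4*O**2))
(W(460) + 257481) + q(212 - 1*(-47)) = ((416 + 460**2) + 257481) + sqrt(154 + 4*(212 - 1*(-47))**2) = ((416 + 211600) + 257481) + sqrt(154 + 4*(212 + 47)**2) = (212016 + 257481) + sqrt(154 + 4*259**2) = 469497 + sqrt(154 + 4*67081) = 469497 + sqrt(154 + 268324) = 469497 + sqrt(268478)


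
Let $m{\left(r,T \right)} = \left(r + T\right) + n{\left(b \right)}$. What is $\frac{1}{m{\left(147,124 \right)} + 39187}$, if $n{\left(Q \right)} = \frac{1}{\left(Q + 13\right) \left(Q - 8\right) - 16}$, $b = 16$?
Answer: $\frac{216}{8522929} \approx 2.5343 \cdot 10^{-5}$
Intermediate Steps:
$n{\left(Q \right)} = \frac{1}{-16 + \left(-8 + Q\right) \left(13 + Q\right)}$ ($n{\left(Q \right)} = \frac{1}{\left(13 + Q\right) \left(-8 + Q\right) - 16} = \frac{1}{\left(-8 + Q\right) \left(13 + Q\right) - 16} = \frac{1}{-16 + \left(-8 + Q\right) \left(13 + Q\right)}$)
$m{\left(r,T \right)} = \frac{1}{216} + T + r$ ($m{\left(r,T \right)} = \left(r + T\right) + \frac{1}{-120 + 16^{2} + 5 \cdot 16} = \left(T + r\right) + \frac{1}{-120 + 256 + 80} = \left(T + r\right) + \frac{1}{216} = \frac{1}{216} + T + r$)
$\frac{1}{m{\left(147,124 \right)} + 39187} = \frac{1}{\left(\frac{1}{216} + 124 + 147\right) + 39187} = \frac{1}{\frac{58537}{216} + 39187} = \frac{1}{\frac{8522929}{216}} = \frac{216}{8522929}$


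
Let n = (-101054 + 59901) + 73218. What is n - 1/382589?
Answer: 12267716284/382589 ≈ 32065.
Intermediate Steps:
n = 32065 (n = -41153 + 73218 = 32065)
n - 1/382589 = 32065 - 1/382589 = 12267716284/382589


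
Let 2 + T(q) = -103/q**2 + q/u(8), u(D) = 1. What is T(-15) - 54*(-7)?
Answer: 81122/225 ≈ 360.54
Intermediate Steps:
T(q) = -2 + q - 103/q**2 (T(q) = -2 + (-103/q**2 + q/1) = -2 + (-103/q**2 + q*1) = -2 + (-103/q**2 + q) = -2 + (q - 103/q**2) = -2 + q - 103/q**2)
T(-15) - 54*(-7) = (-2 - 15 - 103/(-15)**2) - 54*(-7) = (-2 - 15 - 103*1/225) - 1*(-378) = (-2 - 15 - 103/225) + 378 = -3928/225 + 378 = 81122/225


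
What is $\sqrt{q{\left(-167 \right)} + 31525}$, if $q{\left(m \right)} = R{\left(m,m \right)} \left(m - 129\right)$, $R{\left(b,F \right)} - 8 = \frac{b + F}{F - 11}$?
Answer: $\frac{\sqrt{226553149}}{89} \approx 169.12$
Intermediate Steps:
$R{\left(b,F \right)} = 8 + \frac{F + b}{-11 + F}$ ($R{\left(b,F \right)} = 8 + \frac{b + F}{F - 11} = 8 + \frac{F + b}{-11 + F}$)
$q{\left(m \right)} = \frac{\left(-129 + m\right) \left(-88 + 10 m\right)}{-11 + m}$ ($q{\left(m \right)} = \frac{-88 + m + 9 m}{-11 + m} \left(m - 129\right) = \frac{-88 + 10 m}{-11 + m} \left(-129 + m\right) = \frac{\left(-129 + m\right) \left(-88 + 10 m\right)}{-11 + m}$)
$\sqrt{q{\left(-167 \right)} + 31525} = \sqrt{\frac{2 \left(-129 - 167\right) \left(-44 + 5 \left(-167\right)\right)}{-11 - 167} + 31525} = \sqrt{2 \frac{1}{-178} \left(-296\right) \left(-44 - 835\right) + 31525} = \sqrt{2 \left(- \frac{1}{178}\right) \left(-296\right) \left(-879\right) + 31525} = \sqrt{- \frac{260184}{89} + 31525} = \sqrt{\frac{2545541}{89}} = \frac{\sqrt{226553149}}{89}$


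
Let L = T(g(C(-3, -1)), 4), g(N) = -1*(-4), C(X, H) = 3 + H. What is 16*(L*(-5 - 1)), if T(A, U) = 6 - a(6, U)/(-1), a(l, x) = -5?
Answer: -96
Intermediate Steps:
g(N) = 4
T(A, U) = 1 (T(A, U) = 6 - (-5)/(-1) = 6 - (-5)*(-1) = 6 - 1*5 = 6 - 5 = 1)
L = 1
16*(L*(-5 - 1)) = 16*(1*(-5 - 1)) = 16*(1*(-6)) = 16*(-6) = -96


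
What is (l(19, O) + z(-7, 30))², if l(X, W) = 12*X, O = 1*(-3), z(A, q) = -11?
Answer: 47089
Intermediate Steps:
O = -3
(l(19, O) + z(-7, 30))² = (12*19 - 11)² = (228 - 11)² = 217² = 47089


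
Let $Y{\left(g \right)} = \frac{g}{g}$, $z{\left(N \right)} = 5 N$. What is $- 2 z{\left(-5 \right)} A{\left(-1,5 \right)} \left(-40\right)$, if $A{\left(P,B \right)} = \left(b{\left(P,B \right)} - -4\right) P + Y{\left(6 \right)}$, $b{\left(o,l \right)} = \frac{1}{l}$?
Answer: $6400$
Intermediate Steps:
$Y{\left(g \right)} = 1$
$A{\left(P,B \right)} = 1 + P \left(4 + \frac{1}{B}\right)$ ($A{\left(P,B \right)} = \left(\frac{1}{B} - -4\right) P + 1 = \left(\frac{1}{B} + 4\right) P + 1 = \left(4 + \frac{1}{B}\right) P + 1 = P \left(4 + \frac{1}{B}\right) + 1 = 1 + P \left(4 + \frac{1}{B}\right)$)
$- 2 z{\left(-5 \right)} A{\left(-1,5 \right)} \left(-40\right) = - 2 \cdot 5 \left(-5\right) \left(1 + 4 \left(-1\right) - \frac{1}{5}\right) \left(-40\right) = \left(-2\right) \left(-25\right) \left(1 - 4 - \frac{1}{5}\right) \left(-40\right) = 50 \left(1 - 4 - \frac{1}{5}\right) \left(-40\right) = 50 \left(- \frac{16}{5}\right) \left(-40\right) = \left(-160\right) \left(-40\right) = 6400$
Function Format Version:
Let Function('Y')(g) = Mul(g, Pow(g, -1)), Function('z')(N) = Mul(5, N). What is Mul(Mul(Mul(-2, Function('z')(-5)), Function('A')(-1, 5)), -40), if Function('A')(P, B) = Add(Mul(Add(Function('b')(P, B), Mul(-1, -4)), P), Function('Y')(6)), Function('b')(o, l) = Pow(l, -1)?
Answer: 6400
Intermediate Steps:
Function('Y')(g) = 1
Function('A')(P, B) = Add(1, Mul(P, Add(4, Pow(B, -1)))) (Function('A')(P, B) = Add(Mul(Add(Pow(B, -1), Mul(-1, -4)), P), 1) = Add(Mul(Add(Pow(B, -1), 4), P), 1) = Add(Mul(Add(4, Pow(B, -1)), P), 1) = Add(Mul(P, Add(4, Pow(B, -1))), 1) = Add(1, Mul(P, Add(4, Pow(B, -1)))))
Mul(Mul(Mul(-2, Function('z')(-5)), Function('A')(-1, 5)), -40) = Mul(Mul(Mul(-2, Mul(5, -5)), Add(1, Mul(4, -1), Mul(-1, Pow(5, -1)))), -40) = Mul(Mul(Mul(-2, -25), Add(1, -4, Mul(-1, Rational(1, 5)))), -40) = Mul(Mul(50, Add(1, -4, Rational(-1, 5))), -40) = Mul(Mul(50, Rational(-16, 5)), -40) = Mul(-160, -40) = 6400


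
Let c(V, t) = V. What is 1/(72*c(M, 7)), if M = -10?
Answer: -1/720 ≈ -0.0013889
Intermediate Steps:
1/(72*c(M, 7)) = 1/(72*(-10)) = 1/(-720) = -1/720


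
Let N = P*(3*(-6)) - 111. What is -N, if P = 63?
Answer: 1245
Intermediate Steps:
N = -1245 (N = 63*(3*(-6)) - 111 = 63*(-18) - 111 = -1134 - 111 = -1245)
-N = -1*(-1245) = 1245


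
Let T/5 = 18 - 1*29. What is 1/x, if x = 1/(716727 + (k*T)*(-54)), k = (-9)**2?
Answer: 957297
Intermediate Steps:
k = 81
T = -55 (T = 5*(18 - 1*29) = 5*(18 - 29) = 5*(-11) = -55)
x = 1/957297 (x = 1/(716727 + (81*(-55))*(-54)) = 1/(716727 - 4455*(-54)) = 1/(716727 + 240570) = 1/957297 ≈ 1.0446e-6)
1/x = 1/(1/957297) = 957297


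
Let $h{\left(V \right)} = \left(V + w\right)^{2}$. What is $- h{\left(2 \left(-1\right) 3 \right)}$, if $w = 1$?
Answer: $-25$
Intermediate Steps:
$h{\left(V \right)} = \left(1 + V\right)^{2}$ ($h{\left(V \right)} = \left(V + 1\right)^{2} = \left(1 + V\right)^{2}$)
$- h{\left(2 \left(-1\right) 3 \right)} = - \left(1 + 2 \left(-1\right) 3\right)^{2} = - \left(1 - 6\right)^{2} = - \left(-5\right)^{2} = \left(-1\right) 25 = -25$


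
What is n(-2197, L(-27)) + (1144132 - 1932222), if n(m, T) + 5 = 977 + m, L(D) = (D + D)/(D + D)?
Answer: -789315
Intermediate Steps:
L(D) = 1 (L(D) = (2*D)/((2*D)) = (2*D)*(1/(2*D)) = 1)
n(m, T) = 972 + m (n(m, T) = -5 + (977 + m) = 972 + m)
n(-2197, L(-27)) + (1144132 - 1932222) = (972 - 2197) + (1144132 - 1932222) = -1225 - 788090 = -789315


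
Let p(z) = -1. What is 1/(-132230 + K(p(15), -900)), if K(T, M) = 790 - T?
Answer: -1/131439 ≈ -7.6081e-6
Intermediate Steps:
1/(-132230 + K(p(15), -900)) = 1/(-132230 + (790 - 1*(-1))) = 1/(-132230 + (790 + 1)) = 1/(-132230 + 791) = 1/(-131439) = -1/131439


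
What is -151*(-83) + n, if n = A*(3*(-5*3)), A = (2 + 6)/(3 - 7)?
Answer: 12623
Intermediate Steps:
A = -2 (A = 8/(-4) = 8*(-¼) = -2)
n = 90 (n = -6*(-5*3) = -6*(-15) = -2*(-45) = 90)
-151*(-83) + n = -151*(-83) + 90 = 12533 + 90 = 12623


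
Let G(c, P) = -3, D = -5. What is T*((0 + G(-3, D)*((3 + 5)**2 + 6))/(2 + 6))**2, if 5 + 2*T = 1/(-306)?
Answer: -1875475/1088 ≈ -1723.8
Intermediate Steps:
T = -1531/612 (T = -5/2 + (1/2)/(-306) = -5/2 + (1/2)*(-1/306) = -5/2 - 1/612 = -1531/612 ≈ -2.5016)
T*((0 + G(-3, D)*((3 + 5)**2 + 6))/(2 + 6))**2 = -1531*(0 - 3*((3 + 5)**2 + 6))**2/(2 + 6)**2/612 = -1531*(0 - 3*(8**2 + 6))**2/64/612 = -1531*(0 - 3*(64 + 6))**2/64/612 = -1531*(0 - 3*70)**2/64/612 = -1531*(0 - 210)**2/64/612 = -1531*(-210*1/8)**2/612 = -1531*(-105/4)**2/612 = -1531/612*11025/16 = -1875475/1088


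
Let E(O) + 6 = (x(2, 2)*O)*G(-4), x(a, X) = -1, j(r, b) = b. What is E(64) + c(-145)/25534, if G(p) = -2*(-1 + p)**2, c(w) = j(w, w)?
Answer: 81555451/25534 ≈ 3194.0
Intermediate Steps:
c(w) = w
E(O) = -6 + 50*O (E(O) = -6 + (-O)*(-2*(-1 - 4)**2) = -6 + (-O)*(-2*(-5)**2) = -6 + (-O)*(-2*25) = -6 - O*(-50) = -6 + 50*O)
E(64) + c(-145)/25534 = (-6 + 50*64) - 145/25534 = (-6 + 3200) - 145*1/25534 = 3194 - 145/25534 = 81555451/25534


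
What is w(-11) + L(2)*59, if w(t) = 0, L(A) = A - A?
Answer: 0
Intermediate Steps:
L(A) = 0
w(-11) + L(2)*59 = 0 + 0*59 = 0 + 0 = 0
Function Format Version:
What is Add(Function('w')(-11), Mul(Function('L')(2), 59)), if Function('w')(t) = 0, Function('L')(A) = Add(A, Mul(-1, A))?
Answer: 0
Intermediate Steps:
Function('L')(A) = 0
Add(Function('w')(-11), Mul(Function('L')(2), 59)) = Add(0, Mul(0, 59)) = Add(0, 0) = 0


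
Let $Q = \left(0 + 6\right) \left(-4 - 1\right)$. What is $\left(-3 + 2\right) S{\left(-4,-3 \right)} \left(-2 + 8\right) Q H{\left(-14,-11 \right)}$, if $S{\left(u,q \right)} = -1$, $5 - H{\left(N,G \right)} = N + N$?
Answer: $-5940$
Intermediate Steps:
$H{\left(N,G \right)} = 5 - 2 N$ ($H{\left(N,G \right)} = 5 - \left(N + N\right) = 5 - 2 N$)
$Q = -30$ ($Q = 6 \left(-5\right) = -30$)
$\left(-3 + 2\right) S{\left(-4,-3 \right)} \left(-2 + 8\right) Q H{\left(-14,-11 \right)} = \left(-3 + 2\right) \left(-1\right) \left(-2 + 8\right) \left(-30\right) \left(5 - -28\right) = \left(-1\right) \left(-1\right) 6 \left(-30\right) \left(5 + 28\right) = 1 \left(-180\right) 33 = \left(-180\right) 33 = -5940$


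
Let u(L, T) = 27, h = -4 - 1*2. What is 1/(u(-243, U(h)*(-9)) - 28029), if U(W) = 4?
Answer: -1/28002 ≈ -3.5712e-5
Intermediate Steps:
h = -6 (h = -4 - 2 = -6)
1/(u(-243, U(h)*(-9)) - 28029) = 1/(27 - 28029) = 1/(-28002) = -1/28002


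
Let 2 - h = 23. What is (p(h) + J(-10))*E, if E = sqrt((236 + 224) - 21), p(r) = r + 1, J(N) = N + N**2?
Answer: 70*sqrt(439) ≈ 1466.7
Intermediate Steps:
h = -21 (h = 2 - 1*23 = 2 - 23 = -21)
p(r) = 1 + r
E = sqrt(439) (E = sqrt(460 - 21) = sqrt(439) ≈ 20.952)
(p(h) + J(-10))*E = ((1 - 21) - 10*(1 - 10))*sqrt(439) = (-20 - 10*(-9))*sqrt(439) = (-20 + 90)*sqrt(439) = 70*sqrt(439)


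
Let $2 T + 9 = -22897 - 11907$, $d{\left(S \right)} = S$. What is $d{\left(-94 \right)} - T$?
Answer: $\frac{34625}{2} \approx 17313.0$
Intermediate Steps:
$T = - \frac{34813}{2}$ ($T = - \frac{9}{2} + \frac{-22897 - 11907}{2} = - \frac{9}{2} + \frac{1}{2} \left(-34804\right) = - \frac{9}{2} - 17402 = - \frac{34813}{2} \approx -17407.0$)
$d{\left(-94 \right)} - T = -94 - - \frac{34813}{2} = -94 + \frac{34813}{2} = \frac{34625}{2}$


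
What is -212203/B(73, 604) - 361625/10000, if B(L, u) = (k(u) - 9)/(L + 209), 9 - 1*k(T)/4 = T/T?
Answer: -4787366219/1840 ≈ -2.6018e+6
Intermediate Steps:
k(T) = 32 (k(T) = 36 - 4*T/T = 36 - 4*1 = 36 - 4 = 32)
B(L, u) = 23/(209 + L) (B(L, u) = (32 - 9)/(L + 209) = 23/(209 + L))
-212203/B(73, 604) - 361625/10000 = -212203/(23/(209 + 73)) - 361625/10000 = -212203/(23/282) - 361625*1/10000 = -212203/(23*(1/282)) - 2893/80 = -212203/23/282 - 2893/80 = -212203*282/23 - 2893/80 = -59841246/23 - 2893/80 = -4787366219/1840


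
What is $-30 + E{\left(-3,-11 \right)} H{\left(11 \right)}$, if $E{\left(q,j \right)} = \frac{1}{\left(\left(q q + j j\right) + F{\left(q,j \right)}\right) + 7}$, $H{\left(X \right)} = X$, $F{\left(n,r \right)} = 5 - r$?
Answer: $- \frac{4579}{153} \approx -29.928$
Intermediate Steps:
$E{\left(q,j \right)} = \frac{1}{12 + j^{2} + q^{2} - j}$ ($E{\left(q,j \right)} = \frac{1}{\left(\left(q q + j j\right) - \left(-5 + j\right)\right) + 7} = \frac{1}{\left(\left(q^{2} + j^{2}\right) - \left(-5 + j\right)\right) + 7} = \frac{1}{\left(\left(j^{2} + q^{2}\right) - \left(-5 + j\right)\right) + 7} = \frac{1}{\left(5 + j^{2} + q^{2} - j\right) + 7} = \frac{1}{12 + j^{2} + q^{2} - j}$)
$-30 + E{\left(-3,-11 \right)} H{\left(11 \right)} = -30 + \frac{1}{12 + \left(-11\right)^{2} + \left(-3\right)^{2} - -11} \cdot 11 = -30 + \frac{1}{12 + 121 + 9 + 11} \cdot 11 = -30 + \frac{1}{153} \cdot 11 = -30 + \frac{11}{153} = - \frac{4579}{153}$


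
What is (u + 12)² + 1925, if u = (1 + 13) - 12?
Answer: 2121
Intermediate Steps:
u = 2 (u = 14 - 12 = 2)
(u + 12)² + 1925 = (2 + 12)² + 1925 = 14² + 1925 = 196 + 1925 = 2121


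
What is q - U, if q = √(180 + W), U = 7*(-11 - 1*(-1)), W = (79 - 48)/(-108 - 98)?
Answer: 70 + √7632094/206 ≈ 83.411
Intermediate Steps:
W = -31/206 (W = 31/(-206) = 31*(-1/206) = -31/206 ≈ -0.15049)
U = -70 (U = 7*(-11 + 1) = 7*(-10) = -70)
q = √7632094/206 (q = √(180 - 31/206) = √(37049/206) = √7632094/206 ≈ 13.411)
q - U = √7632094/206 - 1*(-70) = √7632094/206 + 70 = 70 + √7632094/206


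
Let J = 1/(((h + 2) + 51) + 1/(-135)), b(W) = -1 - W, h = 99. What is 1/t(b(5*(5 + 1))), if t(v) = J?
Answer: 20519/135 ≈ 151.99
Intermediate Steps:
J = 135/20519 (J = 1/(((99 + 2) + 51) + 1/(-135)) = 1/((101 + 51) - 1/135) = 1/(152 - 1/135) = 1/(20519/135) = 135/20519 ≈ 0.0065793)
t(v) = 135/20519
1/t(b(5*(5 + 1))) = 1/(135/20519) = 20519/135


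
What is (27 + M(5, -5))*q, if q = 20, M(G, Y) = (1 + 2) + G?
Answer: 700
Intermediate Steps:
M(G, Y) = 3 + G
(27 + M(5, -5))*q = (27 + (3 + 5))*20 = (27 + 8)*20 = 35*20 = 700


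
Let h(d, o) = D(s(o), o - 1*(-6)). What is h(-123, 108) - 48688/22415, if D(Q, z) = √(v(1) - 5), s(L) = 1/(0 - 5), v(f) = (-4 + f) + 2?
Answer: -48688/22415 + I*√6 ≈ -2.1721 + 2.4495*I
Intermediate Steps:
v(f) = -2 + f
s(L) = -⅕ (s(L) = 1/(-5) = -⅕)
D(Q, z) = I*√6 (D(Q, z) = √((-2 + 1) - 5) = √(-1 - 5) = √(-6) = I*√6)
h(d, o) = I*√6
h(-123, 108) - 48688/22415 = I*√6 - 48688/22415 = -48688/22415 + I*√6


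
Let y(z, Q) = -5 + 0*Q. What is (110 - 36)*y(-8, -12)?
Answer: -370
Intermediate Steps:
y(z, Q) = -5 (y(z, Q) = -5 + 0 = -5)
(110 - 36)*y(-8, -12) = (110 - 36)*(-5) = 74*(-5) = -370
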